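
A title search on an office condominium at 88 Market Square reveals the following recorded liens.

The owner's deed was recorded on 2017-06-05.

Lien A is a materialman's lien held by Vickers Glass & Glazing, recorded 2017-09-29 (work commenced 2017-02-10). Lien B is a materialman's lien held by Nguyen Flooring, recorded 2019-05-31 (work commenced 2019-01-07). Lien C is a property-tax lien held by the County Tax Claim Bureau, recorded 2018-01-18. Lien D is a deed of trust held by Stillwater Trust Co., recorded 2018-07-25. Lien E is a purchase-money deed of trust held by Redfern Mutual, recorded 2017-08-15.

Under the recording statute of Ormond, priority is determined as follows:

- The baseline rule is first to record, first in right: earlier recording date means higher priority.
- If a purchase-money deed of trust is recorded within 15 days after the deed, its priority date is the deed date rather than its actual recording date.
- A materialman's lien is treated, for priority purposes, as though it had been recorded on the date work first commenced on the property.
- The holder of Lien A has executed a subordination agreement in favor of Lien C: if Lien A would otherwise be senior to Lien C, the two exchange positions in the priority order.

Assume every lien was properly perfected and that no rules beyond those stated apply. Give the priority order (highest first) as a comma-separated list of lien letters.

Effective dates after the stated exceptions: A is treated as recorded 2017-02-10, the work-commencement date; B relates back to 2019-01-07 (work commenced); E was recorded 71 days after the deed, outside the 15-day window, so it keeps its recording date.
By effective date: A (2017-02-10), E (2017-08-15), C (2018-01-18), D (2018-07-25), B (2019-01-07).
The subordination applies — A was senior to C — so A and C swap.

C, E, A, D, B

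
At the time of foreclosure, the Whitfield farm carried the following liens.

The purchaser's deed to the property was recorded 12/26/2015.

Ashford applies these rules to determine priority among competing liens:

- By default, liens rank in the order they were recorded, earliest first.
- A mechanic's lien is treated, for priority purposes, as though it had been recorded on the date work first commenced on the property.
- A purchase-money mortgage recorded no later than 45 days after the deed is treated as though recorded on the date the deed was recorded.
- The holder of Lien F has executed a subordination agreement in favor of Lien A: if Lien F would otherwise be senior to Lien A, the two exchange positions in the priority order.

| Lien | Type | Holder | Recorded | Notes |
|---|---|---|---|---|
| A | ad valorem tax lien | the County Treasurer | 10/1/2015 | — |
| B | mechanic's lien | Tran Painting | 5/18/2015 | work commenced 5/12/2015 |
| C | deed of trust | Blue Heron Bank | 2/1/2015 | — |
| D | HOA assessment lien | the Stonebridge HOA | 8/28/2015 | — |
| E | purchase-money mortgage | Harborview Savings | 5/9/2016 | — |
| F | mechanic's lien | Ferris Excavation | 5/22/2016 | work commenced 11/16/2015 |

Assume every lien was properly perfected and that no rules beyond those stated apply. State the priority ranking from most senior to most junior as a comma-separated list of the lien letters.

First, effective dates: B's effective date is 5/12/2015, when work began; E was recorded 135 days after the deed, outside the 45-day window, so it keeps its recording date; F's effective date is 11/16/2015, when work began.
Sorted by effective date: C (2/1/2015), B (5/12/2015), D (8/28/2015), A (10/1/2015), F (11/16/2015), E (5/9/2016).
F is already junior to A, so the subordination agreement changes nothing.

C, B, D, A, F, E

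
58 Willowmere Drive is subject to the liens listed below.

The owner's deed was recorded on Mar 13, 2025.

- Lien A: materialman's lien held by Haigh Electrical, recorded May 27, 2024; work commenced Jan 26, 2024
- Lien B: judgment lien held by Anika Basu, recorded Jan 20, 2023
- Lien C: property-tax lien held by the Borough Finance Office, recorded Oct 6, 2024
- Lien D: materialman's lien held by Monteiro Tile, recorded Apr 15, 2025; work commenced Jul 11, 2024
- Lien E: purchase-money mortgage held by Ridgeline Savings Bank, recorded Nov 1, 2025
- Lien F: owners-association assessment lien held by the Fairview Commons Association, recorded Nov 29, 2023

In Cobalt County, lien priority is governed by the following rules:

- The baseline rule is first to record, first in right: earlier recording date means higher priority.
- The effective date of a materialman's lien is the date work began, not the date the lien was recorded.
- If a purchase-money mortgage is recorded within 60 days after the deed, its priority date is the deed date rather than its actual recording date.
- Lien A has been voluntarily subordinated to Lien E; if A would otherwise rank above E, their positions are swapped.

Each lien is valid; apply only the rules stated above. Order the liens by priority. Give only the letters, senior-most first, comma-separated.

First, effective dates: A is treated as recorded Jan 26, 2024, the work-commencement date; D's effective date is Jul 11, 2024, when work began; E missed the 60-day window (233 days after the deed), so its recording date stands.
By effective date, earliest first: B (Jan 20, 2023), F (Nov 29, 2023), A (Jan 26, 2024), D (Jul 11, 2024), C (Oct 6, 2024), E (Nov 1, 2025).
The subordination applies — A was senior to E — so A and E swap.

B, F, E, D, C, A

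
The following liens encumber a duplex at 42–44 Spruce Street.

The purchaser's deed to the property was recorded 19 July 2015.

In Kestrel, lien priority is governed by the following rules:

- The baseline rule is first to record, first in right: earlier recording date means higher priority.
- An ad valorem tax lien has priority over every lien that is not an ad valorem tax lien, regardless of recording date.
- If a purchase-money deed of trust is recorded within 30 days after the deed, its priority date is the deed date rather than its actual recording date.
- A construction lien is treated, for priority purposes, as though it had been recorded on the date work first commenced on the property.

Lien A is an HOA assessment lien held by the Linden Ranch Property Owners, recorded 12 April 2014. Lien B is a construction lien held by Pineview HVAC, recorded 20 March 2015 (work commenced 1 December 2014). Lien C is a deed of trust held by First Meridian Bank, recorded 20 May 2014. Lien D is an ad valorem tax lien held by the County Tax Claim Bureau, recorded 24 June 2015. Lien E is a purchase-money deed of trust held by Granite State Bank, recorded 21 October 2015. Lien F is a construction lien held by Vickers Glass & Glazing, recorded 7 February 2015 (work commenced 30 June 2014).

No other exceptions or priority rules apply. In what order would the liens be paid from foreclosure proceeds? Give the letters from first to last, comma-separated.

D, A, C, F, B, E

Effective dates after the stated exceptions: B's effective date is 1 December 2014, when work began; E was recorded 94 days after the deed, outside the 30-day window, so it keeps its recording date; F relates back to 30 June 2014 (work commenced).
D, as an ad valorem tax lien, has superpriority and ranks first.
Ordering the rest by effective date: A (12 April 2014), C (20 May 2014), F (30 June 2014), B (1 December 2014), E (21 October 2015).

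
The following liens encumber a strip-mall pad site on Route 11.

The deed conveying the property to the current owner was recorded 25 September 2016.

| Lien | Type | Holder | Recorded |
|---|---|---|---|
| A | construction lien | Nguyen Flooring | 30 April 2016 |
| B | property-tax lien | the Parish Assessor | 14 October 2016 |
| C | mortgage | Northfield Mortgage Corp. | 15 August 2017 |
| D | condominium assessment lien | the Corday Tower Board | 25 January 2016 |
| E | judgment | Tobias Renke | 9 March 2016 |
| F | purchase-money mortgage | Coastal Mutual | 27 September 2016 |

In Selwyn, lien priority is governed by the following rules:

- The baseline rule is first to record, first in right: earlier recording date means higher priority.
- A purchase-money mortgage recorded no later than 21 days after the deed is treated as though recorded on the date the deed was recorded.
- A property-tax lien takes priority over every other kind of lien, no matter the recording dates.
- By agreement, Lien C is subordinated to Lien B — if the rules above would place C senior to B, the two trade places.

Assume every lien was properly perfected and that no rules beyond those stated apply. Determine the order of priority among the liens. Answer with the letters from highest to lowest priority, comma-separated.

B, D, E, A, F, C

First, effective dates: F relates back to the deed date 25 September 2016.
B, as a property-tax lien, has superpriority and ranks first.
Among the remaining liens, by effective date: D (25 January 2016), E (9 March 2016), A (30 April 2016), F (25 September 2016), C (15 August 2017).
C already ranks below B; the subordination has no effect.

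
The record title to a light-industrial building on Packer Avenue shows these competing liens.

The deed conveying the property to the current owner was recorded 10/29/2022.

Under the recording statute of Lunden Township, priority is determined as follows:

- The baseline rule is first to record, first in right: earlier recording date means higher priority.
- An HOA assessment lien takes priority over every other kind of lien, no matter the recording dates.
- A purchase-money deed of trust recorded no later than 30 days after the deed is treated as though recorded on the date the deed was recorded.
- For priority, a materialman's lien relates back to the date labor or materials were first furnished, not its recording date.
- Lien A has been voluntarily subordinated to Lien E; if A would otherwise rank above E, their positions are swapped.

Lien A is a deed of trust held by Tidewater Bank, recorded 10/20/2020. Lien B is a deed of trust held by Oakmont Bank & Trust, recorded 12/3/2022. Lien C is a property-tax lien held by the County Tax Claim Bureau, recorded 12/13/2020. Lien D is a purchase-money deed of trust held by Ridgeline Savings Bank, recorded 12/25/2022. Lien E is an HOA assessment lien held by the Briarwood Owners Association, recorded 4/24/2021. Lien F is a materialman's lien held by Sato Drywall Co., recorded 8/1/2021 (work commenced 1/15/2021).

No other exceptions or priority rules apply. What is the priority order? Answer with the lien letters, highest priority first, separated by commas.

E, A, C, F, B, D

Adjusting effective dates: D missed the 30-day window (57 days after the deed), so its recording date stands; F relates back to 1/15/2021 (work commenced).
As an HOA assessment lien, E is senior to every other lien.
The other liens, earliest effective date first: A (10/20/2020), C (12/13/2020), F (1/15/2021), B (12/3/2022), D (12/25/2022).
Since A is not senior to E, the subordination leaves the order unchanged.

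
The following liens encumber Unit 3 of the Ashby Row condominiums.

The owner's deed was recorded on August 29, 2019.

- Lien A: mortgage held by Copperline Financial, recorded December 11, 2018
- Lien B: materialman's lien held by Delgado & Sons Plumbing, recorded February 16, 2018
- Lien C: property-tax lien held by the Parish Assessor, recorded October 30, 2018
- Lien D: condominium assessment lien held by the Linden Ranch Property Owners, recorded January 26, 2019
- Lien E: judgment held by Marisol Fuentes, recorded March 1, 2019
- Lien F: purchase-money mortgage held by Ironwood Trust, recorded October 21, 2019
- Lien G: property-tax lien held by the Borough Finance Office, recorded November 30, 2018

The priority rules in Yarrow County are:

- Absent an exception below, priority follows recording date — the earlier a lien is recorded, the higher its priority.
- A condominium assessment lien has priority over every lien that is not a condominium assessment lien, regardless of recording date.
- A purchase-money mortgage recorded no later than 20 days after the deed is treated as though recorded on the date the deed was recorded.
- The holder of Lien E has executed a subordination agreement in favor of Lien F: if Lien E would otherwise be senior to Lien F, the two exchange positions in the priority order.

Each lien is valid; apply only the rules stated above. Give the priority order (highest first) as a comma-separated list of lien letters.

D, B, C, G, A, F, E

Effective dates after the stated exceptions: F was recorded 53 days after the deed — beyond 20 days — so no relation-back applies.
D is a condominium assessment lien, so it outranks all other liens regardless of date.
Remaining liens by effective date: B (February 16, 2018), C (October 30, 2018), G (November 30, 2018), A (December 11, 2018), E (March 1, 2019), F (October 21, 2019).
Because E would otherwise rank above F, the subordination swaps them.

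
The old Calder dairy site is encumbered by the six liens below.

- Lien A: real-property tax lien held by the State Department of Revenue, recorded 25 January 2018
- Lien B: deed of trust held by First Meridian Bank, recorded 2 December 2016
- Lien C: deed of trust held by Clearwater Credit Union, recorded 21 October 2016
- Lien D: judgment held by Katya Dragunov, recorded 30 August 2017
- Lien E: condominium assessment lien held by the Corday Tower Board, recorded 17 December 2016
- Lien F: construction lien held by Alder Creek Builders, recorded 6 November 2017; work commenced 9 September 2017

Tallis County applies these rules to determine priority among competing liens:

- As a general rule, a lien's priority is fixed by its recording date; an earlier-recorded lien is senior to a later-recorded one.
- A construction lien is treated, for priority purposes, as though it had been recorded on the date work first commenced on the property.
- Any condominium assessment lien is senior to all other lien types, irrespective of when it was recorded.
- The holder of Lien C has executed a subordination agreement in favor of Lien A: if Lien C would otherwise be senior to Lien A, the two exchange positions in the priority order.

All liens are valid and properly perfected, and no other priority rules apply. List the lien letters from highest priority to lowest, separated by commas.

E, A, B, D, F, C

Adjusting effective dates: F's effective date is 9 September 2017, when work began.
As a condominium assessment lien, E is senior to every other lien.
Remaining liens by effective date: C (21 October 2016), B (2 December 2016), D (30 August 2017), F (9 September 2017), A (25 January 2018).
Because C would otherwise rank above A, the subordination swaps them.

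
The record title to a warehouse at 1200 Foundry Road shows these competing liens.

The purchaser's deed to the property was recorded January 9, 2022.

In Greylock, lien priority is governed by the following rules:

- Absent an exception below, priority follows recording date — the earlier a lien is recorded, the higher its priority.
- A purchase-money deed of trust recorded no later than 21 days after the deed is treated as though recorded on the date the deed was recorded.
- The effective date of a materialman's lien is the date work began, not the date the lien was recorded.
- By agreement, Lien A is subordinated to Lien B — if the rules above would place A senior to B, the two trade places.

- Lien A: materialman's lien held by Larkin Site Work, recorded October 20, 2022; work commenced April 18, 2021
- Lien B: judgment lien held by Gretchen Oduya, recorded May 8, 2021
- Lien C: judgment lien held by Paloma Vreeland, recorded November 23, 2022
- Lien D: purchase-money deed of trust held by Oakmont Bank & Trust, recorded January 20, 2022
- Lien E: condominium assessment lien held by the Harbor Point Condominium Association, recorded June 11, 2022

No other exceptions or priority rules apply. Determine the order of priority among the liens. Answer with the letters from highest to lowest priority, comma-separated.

Effective dates after the stated exceptions: A's effective date is April 18, 2021, when work began; D was recorded within the 21-day window, so its effective date is the deed date January 9, 2022.
Sorted by effective date: A (April 18, 2021), B (May 8, 2021), D (January 9, 2022), E (June 11, 2022), C (November 23, 2022).
Because A would otherwise rank above B, the subordination swaps them.

B, A, D, E, C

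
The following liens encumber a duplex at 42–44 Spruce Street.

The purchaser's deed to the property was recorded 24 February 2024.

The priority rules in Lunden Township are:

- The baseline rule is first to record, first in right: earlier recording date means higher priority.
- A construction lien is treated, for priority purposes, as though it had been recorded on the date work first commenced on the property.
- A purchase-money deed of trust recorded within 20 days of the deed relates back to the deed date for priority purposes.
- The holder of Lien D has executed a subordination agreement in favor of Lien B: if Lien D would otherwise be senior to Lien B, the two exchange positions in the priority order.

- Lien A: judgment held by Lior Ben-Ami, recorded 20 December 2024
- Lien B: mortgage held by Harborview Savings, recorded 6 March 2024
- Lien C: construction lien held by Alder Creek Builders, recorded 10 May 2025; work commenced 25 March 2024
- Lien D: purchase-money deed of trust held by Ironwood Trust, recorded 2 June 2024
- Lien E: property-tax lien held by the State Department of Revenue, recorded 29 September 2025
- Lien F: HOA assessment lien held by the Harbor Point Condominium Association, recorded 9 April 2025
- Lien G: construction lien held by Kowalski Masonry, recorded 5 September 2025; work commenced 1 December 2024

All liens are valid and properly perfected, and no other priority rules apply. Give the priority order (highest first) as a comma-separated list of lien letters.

B, C, D, G, A, F, E

Adjusting effective dates: C relates back to 25 March 2024 (work commenced); D was recorded 99 days after the deed, outside the 20-day window, so it keeps its recording date; G's effective date is 1 December 2024, when work began.
By effective date: B (6 March 2024), C (25 March 2024), D (2 June 2024), G (1 December 2024), A (20 December 2024), F (9 April 2025), E (29 September 2025).
D already ranks below B; the subordination has no effect.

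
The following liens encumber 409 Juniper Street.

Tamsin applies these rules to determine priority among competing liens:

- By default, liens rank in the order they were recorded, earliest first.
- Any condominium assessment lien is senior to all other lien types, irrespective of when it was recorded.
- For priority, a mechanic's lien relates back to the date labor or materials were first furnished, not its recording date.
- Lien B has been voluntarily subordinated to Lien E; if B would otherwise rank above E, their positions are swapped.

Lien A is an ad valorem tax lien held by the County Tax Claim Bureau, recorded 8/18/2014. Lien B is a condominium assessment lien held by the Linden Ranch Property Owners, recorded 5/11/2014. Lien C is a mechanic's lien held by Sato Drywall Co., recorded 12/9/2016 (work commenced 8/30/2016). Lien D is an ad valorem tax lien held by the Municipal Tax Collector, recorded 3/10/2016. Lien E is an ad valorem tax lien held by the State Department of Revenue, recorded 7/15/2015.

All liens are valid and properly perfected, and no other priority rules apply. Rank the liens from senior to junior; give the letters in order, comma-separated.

Effective dates after the stated exceptions: C's effective date is 8/30/2016, when work began.
As a condominium assessment lien, B is senior to every other lien.
The other liens, earliest effective date first: A (8/18/2014), E (7/15/2015), D (3/10/2016), C (8/30/2016).
The subordination applies — B was senior to E — so B and E swap.

E, A, B, D, C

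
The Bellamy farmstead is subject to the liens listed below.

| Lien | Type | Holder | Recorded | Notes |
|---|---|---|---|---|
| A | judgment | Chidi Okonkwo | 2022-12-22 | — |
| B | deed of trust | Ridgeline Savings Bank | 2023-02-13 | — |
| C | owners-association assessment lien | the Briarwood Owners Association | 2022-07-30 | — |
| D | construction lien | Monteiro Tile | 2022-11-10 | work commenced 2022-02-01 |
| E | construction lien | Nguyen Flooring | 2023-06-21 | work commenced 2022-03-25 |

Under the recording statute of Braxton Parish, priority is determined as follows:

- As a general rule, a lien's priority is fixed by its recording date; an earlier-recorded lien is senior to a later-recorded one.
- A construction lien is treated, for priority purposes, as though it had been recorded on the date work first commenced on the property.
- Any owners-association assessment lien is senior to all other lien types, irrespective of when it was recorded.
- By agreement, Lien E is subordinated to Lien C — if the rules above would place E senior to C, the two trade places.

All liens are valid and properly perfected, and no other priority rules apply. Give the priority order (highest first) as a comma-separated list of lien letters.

C, D, E, A, B

First, effective dates: D's effective date is 2022-02-01, when work began; E's effective date is 2022-03-25, when work began.
C is an owners-association assessment lien, so it outranks all other liens regardless of date.
Ordering the rest by effective date: D (2022-02-01), E (2022-03-25), A (2022-12-22), B (2023-02-13).
Since E is not senior to C, the subordination leaves the order unchanged.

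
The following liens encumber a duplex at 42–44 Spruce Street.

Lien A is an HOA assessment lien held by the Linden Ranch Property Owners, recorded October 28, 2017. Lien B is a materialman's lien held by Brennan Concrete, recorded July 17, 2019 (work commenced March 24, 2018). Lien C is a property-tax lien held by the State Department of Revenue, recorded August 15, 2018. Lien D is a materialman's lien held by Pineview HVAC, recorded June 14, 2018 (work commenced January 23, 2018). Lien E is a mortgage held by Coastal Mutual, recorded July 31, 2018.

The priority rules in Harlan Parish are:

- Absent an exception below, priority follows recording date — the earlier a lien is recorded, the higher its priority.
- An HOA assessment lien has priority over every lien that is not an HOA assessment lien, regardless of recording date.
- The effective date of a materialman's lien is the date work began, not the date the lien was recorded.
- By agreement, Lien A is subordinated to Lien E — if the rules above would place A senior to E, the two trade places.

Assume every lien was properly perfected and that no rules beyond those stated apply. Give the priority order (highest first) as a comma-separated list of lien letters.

E, D, B, A, C

Adjusting effective dates: B's effective date is March 24, 2018, when work began; D relates back to January 23, 2018 (work commenced).
A, as an HOA assessment lien, has superpriority and ranks first.
The other liens, earliest effective date first: D (January 23, 2018), B (March 24, 2018), E (July 31, 2018), C (August 15, 2018).
The subordination applies — A was senior to E — so A and E swap.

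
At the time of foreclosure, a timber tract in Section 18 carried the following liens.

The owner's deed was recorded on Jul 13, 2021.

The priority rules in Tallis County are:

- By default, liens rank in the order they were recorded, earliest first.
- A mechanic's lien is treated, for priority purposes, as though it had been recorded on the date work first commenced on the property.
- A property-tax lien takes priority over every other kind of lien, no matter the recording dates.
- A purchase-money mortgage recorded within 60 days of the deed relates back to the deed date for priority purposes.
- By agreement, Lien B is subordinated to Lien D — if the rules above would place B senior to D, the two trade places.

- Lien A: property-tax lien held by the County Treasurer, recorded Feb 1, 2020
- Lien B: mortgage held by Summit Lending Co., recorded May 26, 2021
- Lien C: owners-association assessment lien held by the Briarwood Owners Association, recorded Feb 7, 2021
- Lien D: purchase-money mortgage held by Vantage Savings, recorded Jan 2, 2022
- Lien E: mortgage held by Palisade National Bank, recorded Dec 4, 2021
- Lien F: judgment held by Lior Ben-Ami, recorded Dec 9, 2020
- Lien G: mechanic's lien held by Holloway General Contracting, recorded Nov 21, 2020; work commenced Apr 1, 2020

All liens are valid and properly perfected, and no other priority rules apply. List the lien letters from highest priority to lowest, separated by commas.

A, G, F, C, D, E, B

Effective dates: D missed the 60-day window (173 days after the deed), so its recording date stands; G is treated as recorded Apr 1, 2020, the work-commencement date.
A, as a property-tax lien, has superpriority and ranks first.
Ordering the rest by effective date: G (Apr 1, 2020), F (Dec 9, 2020), C (Feb 7, 2021), B (May 26, 2021), E (Dec 4, 2021), D (Jan 2, 2022).
The subordination applies — B was senior to D — so B and D swap.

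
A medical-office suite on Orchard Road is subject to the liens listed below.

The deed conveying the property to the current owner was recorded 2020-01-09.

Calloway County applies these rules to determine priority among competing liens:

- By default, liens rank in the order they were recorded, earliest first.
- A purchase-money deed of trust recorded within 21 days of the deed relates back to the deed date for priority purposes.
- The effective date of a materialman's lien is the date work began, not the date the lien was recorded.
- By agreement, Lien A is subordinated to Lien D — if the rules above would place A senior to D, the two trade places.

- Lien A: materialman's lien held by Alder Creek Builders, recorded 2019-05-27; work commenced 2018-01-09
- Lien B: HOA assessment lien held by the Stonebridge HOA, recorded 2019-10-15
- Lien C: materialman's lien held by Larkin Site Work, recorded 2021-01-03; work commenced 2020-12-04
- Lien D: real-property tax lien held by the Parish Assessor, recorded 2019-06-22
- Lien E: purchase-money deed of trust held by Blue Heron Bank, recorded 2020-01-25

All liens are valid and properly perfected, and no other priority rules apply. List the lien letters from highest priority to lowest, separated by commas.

First, effective dates: A relates back to 2018-01-09 (work commenced); C relates back to 2020-12-04 (work commenced); E was recorded within the 21-day window, so its effective date is the deed date 2020-01-09.
By effective date: A (2018-01-09), D (2019-06-22), B (2019-10-15), E (2020-01-09), C (2020-12-04).
A is senior to D before the subordination, so the two trade places.

D, A, B, E, C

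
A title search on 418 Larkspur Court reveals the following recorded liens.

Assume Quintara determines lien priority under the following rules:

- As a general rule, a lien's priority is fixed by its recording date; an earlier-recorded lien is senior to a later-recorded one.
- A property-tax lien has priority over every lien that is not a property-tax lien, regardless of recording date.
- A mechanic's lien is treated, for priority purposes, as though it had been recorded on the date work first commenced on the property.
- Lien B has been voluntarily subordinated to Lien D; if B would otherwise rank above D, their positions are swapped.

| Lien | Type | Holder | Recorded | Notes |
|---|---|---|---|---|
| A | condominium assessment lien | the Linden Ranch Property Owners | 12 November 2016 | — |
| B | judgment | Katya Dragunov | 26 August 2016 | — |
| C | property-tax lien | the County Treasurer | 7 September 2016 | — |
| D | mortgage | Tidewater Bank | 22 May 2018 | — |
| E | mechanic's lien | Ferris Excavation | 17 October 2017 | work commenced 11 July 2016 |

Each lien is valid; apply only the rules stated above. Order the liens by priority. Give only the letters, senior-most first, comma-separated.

C, E, D, A, B

Adjusting effective dates: E's effective date is 11 July 2016, when work began.
C is a property-tax lien, so it outranks all other liens regardless of date.
Remaining liens by effective date: E (11 July 2016), B (26 August 2016), A (12 November 2016), D (22 May 2018).
The subordination applies — B was senior to D — so B and D swap.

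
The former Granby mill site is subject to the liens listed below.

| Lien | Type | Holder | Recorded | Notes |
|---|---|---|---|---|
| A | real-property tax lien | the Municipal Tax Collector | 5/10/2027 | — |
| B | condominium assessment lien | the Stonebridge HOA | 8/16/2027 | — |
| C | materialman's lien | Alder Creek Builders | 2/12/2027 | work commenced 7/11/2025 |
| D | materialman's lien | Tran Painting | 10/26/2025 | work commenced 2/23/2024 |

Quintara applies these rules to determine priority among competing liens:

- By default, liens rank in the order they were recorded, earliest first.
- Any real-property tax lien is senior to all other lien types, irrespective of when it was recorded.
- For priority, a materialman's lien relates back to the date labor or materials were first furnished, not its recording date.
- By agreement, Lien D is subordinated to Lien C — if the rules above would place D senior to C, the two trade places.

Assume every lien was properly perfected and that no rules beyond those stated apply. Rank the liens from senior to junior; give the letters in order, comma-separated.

A, C, D, B

Effective dates: C relates back to 7/11/2025 (work commenced); D relates back to 2/23/2024 (work commenced).
A is a real-property tax lien, so it outranks all other liens regardless of date.
Remaining liens by effective date: D (2/23/2024), C (7/11/2025), B (8/16/2027).
Because D would otherwise rank above C, the subordination swaps them.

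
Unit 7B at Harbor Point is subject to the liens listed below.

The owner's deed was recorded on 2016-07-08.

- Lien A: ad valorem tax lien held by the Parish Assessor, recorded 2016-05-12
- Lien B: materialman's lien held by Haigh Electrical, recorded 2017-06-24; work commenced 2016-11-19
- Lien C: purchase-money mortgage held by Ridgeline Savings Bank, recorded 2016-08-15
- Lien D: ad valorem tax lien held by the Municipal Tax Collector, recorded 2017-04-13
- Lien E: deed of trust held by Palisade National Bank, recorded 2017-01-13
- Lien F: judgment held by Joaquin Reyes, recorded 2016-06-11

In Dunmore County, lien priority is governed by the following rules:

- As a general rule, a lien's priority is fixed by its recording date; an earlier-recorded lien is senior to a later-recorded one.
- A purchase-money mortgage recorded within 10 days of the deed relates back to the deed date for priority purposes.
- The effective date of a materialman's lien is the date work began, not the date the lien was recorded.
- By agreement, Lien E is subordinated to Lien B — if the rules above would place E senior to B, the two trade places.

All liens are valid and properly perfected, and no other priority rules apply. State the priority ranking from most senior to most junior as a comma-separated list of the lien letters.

Adjusting effective dates: B's effective date is 2016-11-19, when work began; C was recorded 38 days after the deed — beyond 10 days — so no relation-back applies.
Ordering by effective date: A (2016-05-12), F (2016-06-11), C (2016-08-15), B (2016-11-19), E (2017-01-13), D (2017-04-13).
E already ranks below B; the subordination has no effect.

A, F, C, B, E, D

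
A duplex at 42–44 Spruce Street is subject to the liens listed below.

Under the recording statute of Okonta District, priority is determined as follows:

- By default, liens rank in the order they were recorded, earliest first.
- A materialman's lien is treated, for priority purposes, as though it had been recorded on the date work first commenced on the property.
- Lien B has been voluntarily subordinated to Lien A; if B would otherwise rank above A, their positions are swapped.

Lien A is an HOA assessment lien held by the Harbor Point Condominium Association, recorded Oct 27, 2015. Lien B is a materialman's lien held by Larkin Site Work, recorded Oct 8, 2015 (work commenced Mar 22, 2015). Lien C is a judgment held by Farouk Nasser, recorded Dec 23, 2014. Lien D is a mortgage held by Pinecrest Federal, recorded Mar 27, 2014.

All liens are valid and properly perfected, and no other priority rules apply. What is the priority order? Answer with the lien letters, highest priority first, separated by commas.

D, C, A, B

Adjusting effective dates: B is treated as recorded Mar 22, 2015, the work-commencement date.
By effective date: D (Mar 27, 2014), C (Dec 23, 2014), B (Mar 22, 2015), A (Oct 27, 2015).
The subordination applies — B was senior to A — so B and A swap.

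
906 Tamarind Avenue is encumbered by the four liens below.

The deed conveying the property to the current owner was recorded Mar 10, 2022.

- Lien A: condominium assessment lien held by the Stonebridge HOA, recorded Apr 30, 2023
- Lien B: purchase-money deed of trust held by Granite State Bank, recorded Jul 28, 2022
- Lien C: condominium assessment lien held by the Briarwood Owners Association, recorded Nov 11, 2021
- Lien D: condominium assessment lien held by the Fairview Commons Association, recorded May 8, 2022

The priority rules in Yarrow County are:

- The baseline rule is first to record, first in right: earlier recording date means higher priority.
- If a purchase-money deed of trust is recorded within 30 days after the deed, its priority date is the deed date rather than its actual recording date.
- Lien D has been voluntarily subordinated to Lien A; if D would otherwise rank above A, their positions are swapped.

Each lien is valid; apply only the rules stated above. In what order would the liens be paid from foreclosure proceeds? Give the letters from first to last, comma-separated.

C, A, B, D

First, effective dates: B missed the 30-day window (140 days after the deed), so its recording date stands.
By effective date, earliest first: C (Nov 11, 2021), D (May 8, 2022), B (Jul 28, 2022), A (Apr 30, 2023).
Because D would otherwise rank above A, the subordination swaps them.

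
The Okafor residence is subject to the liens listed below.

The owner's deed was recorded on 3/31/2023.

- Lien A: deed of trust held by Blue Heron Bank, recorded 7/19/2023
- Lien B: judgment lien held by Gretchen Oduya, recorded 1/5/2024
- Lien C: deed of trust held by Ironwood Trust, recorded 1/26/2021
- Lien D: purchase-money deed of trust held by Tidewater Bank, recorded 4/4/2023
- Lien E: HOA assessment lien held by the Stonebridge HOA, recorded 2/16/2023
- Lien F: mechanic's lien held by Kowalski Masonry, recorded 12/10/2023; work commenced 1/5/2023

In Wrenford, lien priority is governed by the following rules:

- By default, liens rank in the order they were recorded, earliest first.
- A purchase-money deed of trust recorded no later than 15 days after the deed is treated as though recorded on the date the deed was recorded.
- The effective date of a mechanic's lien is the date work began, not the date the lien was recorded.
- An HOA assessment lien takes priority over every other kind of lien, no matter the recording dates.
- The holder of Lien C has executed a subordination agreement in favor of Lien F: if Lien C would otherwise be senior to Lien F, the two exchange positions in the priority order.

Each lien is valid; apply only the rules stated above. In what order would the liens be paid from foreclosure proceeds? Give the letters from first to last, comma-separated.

E, F, C, D, A, B

Effective dates after the stated exceptions: D relates back to the deed date 3/31/2023; F's effective date is 1/5/2023, when work began.
As an HOA assessment lien, E is senior to every other lien.
The other liens, earliest effective date first: C (1/26/2021), F (1/5/2023), D (3/31/2023), A (7/19/2023), B (1/5/2024).
The subordination applies — C was senior to F — so C and F swap.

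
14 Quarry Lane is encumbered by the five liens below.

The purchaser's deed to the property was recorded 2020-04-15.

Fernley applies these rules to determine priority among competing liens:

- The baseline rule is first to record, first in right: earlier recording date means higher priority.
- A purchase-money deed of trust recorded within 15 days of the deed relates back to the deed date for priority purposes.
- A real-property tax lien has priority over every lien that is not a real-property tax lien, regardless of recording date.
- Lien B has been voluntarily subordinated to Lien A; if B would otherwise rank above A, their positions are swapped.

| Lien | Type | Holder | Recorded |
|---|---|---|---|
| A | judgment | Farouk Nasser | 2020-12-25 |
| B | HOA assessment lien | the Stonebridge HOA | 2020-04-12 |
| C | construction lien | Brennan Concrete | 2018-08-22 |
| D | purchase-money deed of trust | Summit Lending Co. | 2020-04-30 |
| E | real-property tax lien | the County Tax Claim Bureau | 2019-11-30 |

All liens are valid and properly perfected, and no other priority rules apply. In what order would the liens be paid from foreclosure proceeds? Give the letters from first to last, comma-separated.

Adjusting effective dates: D relates back to the deed date 2020-04-15.
As a real-property tax lien, E is senior to every other lien.
Among the remaining liens, by effective date: C (2018-08-22), B (2020-04-12), D (2020-04-15), A (2020-12-25).
B would otherwise be senior to A, so under the subordination agreement B and A exchange positions.

E, C, A, D, B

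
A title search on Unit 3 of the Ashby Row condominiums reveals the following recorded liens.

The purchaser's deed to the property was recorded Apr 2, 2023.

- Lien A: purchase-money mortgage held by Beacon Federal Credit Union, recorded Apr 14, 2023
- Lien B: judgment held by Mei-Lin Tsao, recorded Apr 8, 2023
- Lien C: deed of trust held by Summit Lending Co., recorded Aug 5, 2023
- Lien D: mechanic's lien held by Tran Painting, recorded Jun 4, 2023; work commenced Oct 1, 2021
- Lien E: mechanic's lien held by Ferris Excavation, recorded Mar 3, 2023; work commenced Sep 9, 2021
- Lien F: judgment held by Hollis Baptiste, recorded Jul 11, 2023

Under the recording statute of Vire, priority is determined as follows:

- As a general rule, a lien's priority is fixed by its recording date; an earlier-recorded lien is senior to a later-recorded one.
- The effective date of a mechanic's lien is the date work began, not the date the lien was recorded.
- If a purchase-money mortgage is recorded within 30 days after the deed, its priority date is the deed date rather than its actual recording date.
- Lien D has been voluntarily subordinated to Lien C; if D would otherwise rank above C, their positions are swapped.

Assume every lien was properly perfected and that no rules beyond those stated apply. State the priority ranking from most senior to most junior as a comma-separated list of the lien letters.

Adjusting effective dates: A relates back to the deed date Apr 2, 2023; D relates back to Oct 1, 2021 (work commenced); E relates back to Sep 9, 2021 (work commenced).
Sorted by effective date: E (Sep 9, 2021), D (Oct 1, 2021), A (Apr 2, 2023), B (Apr 8, 2023), F (Jul 11, 2023), C (Aug 5, 2023).
The subordination applies — D was senior to C — so D and C swap.

E, C, A, B, F, D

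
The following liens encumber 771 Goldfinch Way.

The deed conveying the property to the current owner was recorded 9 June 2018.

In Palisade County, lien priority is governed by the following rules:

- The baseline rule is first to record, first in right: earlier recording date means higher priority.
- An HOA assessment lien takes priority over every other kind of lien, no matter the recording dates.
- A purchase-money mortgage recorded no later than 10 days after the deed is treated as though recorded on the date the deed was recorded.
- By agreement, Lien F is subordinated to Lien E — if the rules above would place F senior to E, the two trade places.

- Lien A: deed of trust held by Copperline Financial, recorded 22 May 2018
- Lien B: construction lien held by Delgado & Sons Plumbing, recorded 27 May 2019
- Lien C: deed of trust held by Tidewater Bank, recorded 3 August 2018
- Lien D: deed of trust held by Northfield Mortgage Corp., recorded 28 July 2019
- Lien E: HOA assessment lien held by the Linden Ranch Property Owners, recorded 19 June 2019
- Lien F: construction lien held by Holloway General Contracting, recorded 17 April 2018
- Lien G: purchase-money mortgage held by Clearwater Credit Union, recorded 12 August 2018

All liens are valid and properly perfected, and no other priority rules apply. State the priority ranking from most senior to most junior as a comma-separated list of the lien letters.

E, F, A, C, G, B, D

Adjusting effective dates: G was recorded 64 days after the deed, outside the 10-day window, so it keeps its recording date.
As an HOA assessment lien, E is senior to every other lien.
Ordering the rest by effective date: F (17 April 2018), A (22 May 2018), C (3 August 2018), G (12 August 2018), B (27 May 2019), D (28 July 2019).
F already ranks below E; the subordination has no effect.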